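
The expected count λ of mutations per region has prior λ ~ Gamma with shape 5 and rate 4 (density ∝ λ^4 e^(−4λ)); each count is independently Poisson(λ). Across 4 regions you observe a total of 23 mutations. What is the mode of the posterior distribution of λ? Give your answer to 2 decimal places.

Σxᵢ = 23, n = 4.
Posterior ∝ λ^4e^(−4λ) · λ^23e^(−4λ) = λ^27e^(−8λ), i.e. Gamma(shape=28, rate=8).
The mode of a Gamma(a, b) with a ≥ 1 (shape–rate) is (a−1)/b = 27/8 ≈ 3.38.

λ̂_MAP = 3.38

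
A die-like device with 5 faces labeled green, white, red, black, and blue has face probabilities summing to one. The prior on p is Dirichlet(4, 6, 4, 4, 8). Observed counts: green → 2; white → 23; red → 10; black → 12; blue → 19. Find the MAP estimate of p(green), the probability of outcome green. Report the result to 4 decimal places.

The posterior is Dirichlet(αᵢ + nᵢ) = Dirichlet(6, 29, 14, 16, 27).
For a Dirichlet(a₁,…,a_K) with all aᵢ > 1, the mode has j-th component (aⱼ − 1)/(Σaᵢ − K).
Here Σaᵢ = 92 and K = 5, so p(green) = (6 − 1)/(92 − 5) = 5/87 ≈ 0.0575.

MAP estimate of p(green) = 0.0575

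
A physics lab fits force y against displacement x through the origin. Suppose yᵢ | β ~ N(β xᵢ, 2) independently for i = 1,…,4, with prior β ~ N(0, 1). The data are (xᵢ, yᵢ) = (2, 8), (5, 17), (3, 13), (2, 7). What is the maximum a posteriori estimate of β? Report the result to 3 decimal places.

log p(β | y) = −Σ(yᵢ − βxᵢ)²/(2·2) − β²/(2·1) + const.
Setting the derivative to zero: Σxᵢ(yᵢ − βxᵢ)/2 − β/1 = 0, so β = Σxᵢyᵢ / (Σxᵢ² + σ²/τ²).
Σxᵢyᵢ = 2·8 + 5·17 + 3·13 + 2·7 = 154; Σxᵢ² = 42; σ²/τ² = 2.
β̂_MAP = 154 / (42 + 2) = 154/44 ≈ 3.500.

β̂_MAP = 3.500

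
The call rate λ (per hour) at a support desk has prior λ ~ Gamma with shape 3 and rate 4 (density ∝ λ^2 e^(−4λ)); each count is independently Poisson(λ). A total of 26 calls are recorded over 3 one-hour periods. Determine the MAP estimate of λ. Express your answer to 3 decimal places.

λ̂_MAP = 4.000

Σxᵢ = 26, n = 3.
Posterior ∝ λ^2e^(−4λ) · λ^26e^(−3λ) = λ^28e^(−7λ), i.e. Gamma(shape=29, rate=7).
The mode of a Gamma(a, b) with a ≥ 1 (shape–rate) is (a−1)/b = 28/7 ≈ 4.000.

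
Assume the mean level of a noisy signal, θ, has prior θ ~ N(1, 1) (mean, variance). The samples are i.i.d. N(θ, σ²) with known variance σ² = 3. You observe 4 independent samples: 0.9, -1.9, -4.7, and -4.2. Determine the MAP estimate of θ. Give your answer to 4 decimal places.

θ̂_MAP = -0.9857

n = 4; x̄ = (0.9 + (-1.9) + (-4.7) + (-4.2))/4 = -9.9/4 = -2.475.
For a Normal prior and Normal likelihood with known variance, the posterior is Normal; its mode equals its mean, the precision-weighted average.
Prior precision 1/σ₀² = 1/1 = 1; data precision n/σ² = 4/3.
θ̂ = (1·1 + (4/3)·(-2.475)) / (1 + 4/3) = (-2.3)/(7/3) = -69/70 ≈ -0.9857.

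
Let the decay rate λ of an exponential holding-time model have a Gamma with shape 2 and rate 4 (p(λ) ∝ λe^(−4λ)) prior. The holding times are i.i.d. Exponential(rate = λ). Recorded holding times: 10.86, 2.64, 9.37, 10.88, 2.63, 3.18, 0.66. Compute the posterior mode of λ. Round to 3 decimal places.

λ̂_MAP = 0.181

The Exponential(rate=λ) likelihood is ∝ λ^n e^(−λΣtᵢ). Here n = 7 and Σtᵢ = 10.86 + 2.64 + 9.37 + 10.88 + 2.63 + 3.18 + 0.66 = 40.22.
Posterior ∝ λe^(−4λ) · λ^7e^(−40.22λ) = λ^8e^(−44.22λ), i.e. Gamma(9, 44.22).
Mode = (a−1)/b = 8/44.22 ≈ 0.181.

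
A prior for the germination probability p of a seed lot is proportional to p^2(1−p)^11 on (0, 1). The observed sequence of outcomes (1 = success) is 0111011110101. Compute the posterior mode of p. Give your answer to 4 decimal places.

The prior density ∝ p^2(1−p)^11 is the kernel of Beta(3, 12).
Data: 9 successes in 13 trials (from the sequence). The binomial likelihood contributes p^9(1−p)^4, so the posterior is Beta(3+9, 12+4) = Beta(12, 16).
For Beta(a, b) with a, b > 1 the mode is (a−1)/(a+b−2) = 11/26 ≈ 0.4231.

p̂_MAP = 0.4231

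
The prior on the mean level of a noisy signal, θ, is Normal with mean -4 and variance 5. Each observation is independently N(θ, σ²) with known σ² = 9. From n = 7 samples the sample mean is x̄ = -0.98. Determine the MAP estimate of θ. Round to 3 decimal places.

θ̂_MAP = -1.598

n = 7, x̄ = -0.98.
For a Normal prior and Normal likelihood with known variance, the posterior is Normal; its mode equals its mean, the precision-weighted average.
Prior precision 1/σ₀² = 1/5 = 0.2; data precision n/σ² = 7/9.
θ̂ = (0.2·(-4) + (7/9)·(-0.98)) / (0.2 + 7/9) = (-703/450)/(44/45) = -703/440 ≈ -1.598.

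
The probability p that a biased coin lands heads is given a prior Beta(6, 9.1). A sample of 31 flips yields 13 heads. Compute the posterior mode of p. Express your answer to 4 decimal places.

p̂_MAP = 0.4082

Prior: Beta(6, 9.1).
Data: 13 successes in 31 trials. The binomial likelihood contributes p^13(1−p)^18, so the posterior is Beta(6+13, 9.1+18) = Beta(19, 27.1).
For Beta(a, b) with a, b > 1 the mode is (a−1)/(a+b−2) = 18/44.1 ≈ 0.4082.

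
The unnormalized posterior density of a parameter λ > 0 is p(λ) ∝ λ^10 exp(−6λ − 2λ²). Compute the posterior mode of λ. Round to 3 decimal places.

ℓ'(λ) = 10/λ − 6 − 4λ. Setting this to zero and multiplying by λ: 4λ² + 6λ − 10 = 0.
λ = (−6 + √(6² + 4·4·10)) / (2·4) = (−6 + √196) / 8 = (−6 + 14)/8 = 1.
ℓ''(λ) = −10/λ² − 4 < 0, confirming a maximum.

λ̂_MAP = 1.000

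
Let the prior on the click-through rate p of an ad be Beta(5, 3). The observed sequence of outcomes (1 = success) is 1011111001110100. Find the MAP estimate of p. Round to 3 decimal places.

p̂_MAP = 0.636

Prior: Beta(5, 3).
Data: 10 successes in 16 trials (from the sequence). The binomial likelihood contributes p^10(1−p)^6, so the posterior is Beta(5+10, 3+6) = Beta(15, 9).
For Beta(a, b) with a, b > 1 the mode is (a−1)/(a+b−2) = 14/22 ≈ 0.636.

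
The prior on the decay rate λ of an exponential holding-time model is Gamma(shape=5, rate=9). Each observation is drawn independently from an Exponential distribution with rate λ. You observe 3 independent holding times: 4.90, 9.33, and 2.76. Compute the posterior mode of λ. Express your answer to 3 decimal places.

The Exponential(rate=λ) likelihood is ∝ λ^n e^(−λΣtᵢ). Here n = 3 and Σtᵢ = 4.90 + 9.33 + 2.76 = 16.99.
Posterior ∝ λ^4e^(−9λ) · λ^3e^(−16.99λ) = λ^7e^(−25.99λ), i.e. Gamma(8, 25.99).
Mode = (a−1)/b = 7/25.99 ≈ 0.269.

λ̂_MAP = 0.269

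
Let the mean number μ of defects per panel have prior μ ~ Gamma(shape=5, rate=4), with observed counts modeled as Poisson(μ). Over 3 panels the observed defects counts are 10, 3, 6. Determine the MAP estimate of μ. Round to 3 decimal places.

Σxᵢ = 10+3+6 = 19, with n = 3.
Posterior ∝ μ^4e^(−4μ) · μ^19e^(−3μ) = μ^23e^(−7μ), i.e. Gamma(shape=24, rate=7).
The mode of a Gamma(a, b) with a ≥ 1 (shape–rate) is (a−1)/b = 23/7 ≈ 3.286.

μ̂_MAP = 3.286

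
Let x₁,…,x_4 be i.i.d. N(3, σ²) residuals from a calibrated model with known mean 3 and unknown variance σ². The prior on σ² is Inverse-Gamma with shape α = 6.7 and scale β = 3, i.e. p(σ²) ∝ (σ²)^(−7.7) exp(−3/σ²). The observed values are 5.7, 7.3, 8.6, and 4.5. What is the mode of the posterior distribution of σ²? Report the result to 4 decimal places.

σ̂²_MAP = 3.3706

Sum of squared deviations about the known mean: SS = (5.7−3)² + (7.3−3)² + (8.6−3)² + (4.5−3)² = 59.39.
The Normal likelihood contributes (σ²)^(−n/2) exp(−SS/(2σ²)), so the posterior is Inverse-Gamma(α + n/2, β + SS/2) = Inverse-Gamma(8.7, 32.695).
The mode of Inverse-Gamma(a, b) is b/(a+1) = 32.695/9.7 ≈ 3.3706.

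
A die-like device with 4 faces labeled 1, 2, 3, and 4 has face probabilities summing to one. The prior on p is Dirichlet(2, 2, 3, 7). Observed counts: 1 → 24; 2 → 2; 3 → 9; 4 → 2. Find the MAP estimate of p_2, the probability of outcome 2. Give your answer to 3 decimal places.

MAP estimate: 0.064

The posterior is Dirichlet(αᵢ + nᵢ) = Dirichlet(26, 4, 12, 9).
For a Dirichlet(a₁,…,a_K) with all aᵢ > 1, the mode has j-th component (aⱼ − 1)/(Σaᵢ − K).
Here Σaᵢ = 51 and K = 4, so p_2 = (4 − 1)/(51 − 4) = 3/47 ≈ 0.064.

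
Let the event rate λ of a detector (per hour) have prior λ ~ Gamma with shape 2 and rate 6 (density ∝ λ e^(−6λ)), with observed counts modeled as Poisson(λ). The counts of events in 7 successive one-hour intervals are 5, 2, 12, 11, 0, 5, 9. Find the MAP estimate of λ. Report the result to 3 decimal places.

λ̂_MAP = 3.462

Σxᵢ = 5+2+12+11+0+5+9 = 44, with n = 7.
Posterior ∝ λe^(−6λ) · λ^44e^(−7λ) = λ^45e^(−13λ), i.e. Gamma(shape=46, rate=13).
The mode of a Gamma(a, b) with a ≥ 1 (shape–rate) is (a−1)/b = 45/13 ≈ 3.462.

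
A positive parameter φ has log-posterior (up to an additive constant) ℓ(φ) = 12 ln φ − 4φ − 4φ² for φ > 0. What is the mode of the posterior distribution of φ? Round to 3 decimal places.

φ̂_MAP = 1.000

ℓ'(φ) = 12/φ − 4 − 8φ. Setting this to zero and multiplying by φ: 8φ² + 4φ − 12 = 0.
φ = (−4 + √(4² + 4·8·12)) / (2·8) = (−4 + √400) / 16 = (−4 + 20)/16 = 1.
ℓ''(φ) = −12/φ² − 8 < 0, confirming a maximum.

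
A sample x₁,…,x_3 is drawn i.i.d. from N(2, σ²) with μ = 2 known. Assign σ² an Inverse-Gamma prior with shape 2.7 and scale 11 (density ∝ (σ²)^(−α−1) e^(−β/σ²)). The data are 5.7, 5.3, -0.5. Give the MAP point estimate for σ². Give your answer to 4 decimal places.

σ̂²_MAP = 5.0798

Sum of squared deviations about the known mean: SS = (5.7−2)² + (5.3−2)² + (-0.5−2)² = 30.83.
The Normal likelihood contributes (σ²)^(−n/2) exp(−SS/(2σ²)), so the posterior is Inverse-Gamma(α + n/2, β + SS/2) = Inverse-Gamma(4.2, 26.415).
The mode of Inverse-Gamma(a, b) is b/(a+1) = 26.415/5.2 ≈ 5.0798.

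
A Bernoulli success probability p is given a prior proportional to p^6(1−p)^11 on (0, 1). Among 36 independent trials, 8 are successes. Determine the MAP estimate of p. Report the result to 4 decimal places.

p̂_MAP = 0.2642

The prior density ∝ p^6(1−p)^11 is the kernel of Beta(7, 12).
Data: 8 successes in 36 trials. The binomial likelihood contributes p^8(1−p)^28, so the posterior is Beta(7+8, 12+28) = Beta(15, 40).
For Beta(a, b) with a, b > 1 the mode is (a−1)/(a+b−2) = 14/53 ≈ 0.2642.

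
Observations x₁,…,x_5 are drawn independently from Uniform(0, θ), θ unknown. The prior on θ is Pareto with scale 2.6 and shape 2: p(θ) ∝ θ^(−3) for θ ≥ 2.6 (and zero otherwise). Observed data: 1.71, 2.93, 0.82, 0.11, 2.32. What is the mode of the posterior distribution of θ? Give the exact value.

The Uniform(0, θ) likelihood is θ^(−n) for θ ≥ max(xᵢ), zero otherwise. Here max(xᵢ) = 2.93.
Posterior ∝ θ^(−3) · θ^(−5) = θ^(−8) on θ ≥ max(2.6, 2.93) = 2.93.
This density is strictly decreasing in θ, so the posterior mode lies at the lower boundary of the support.

θ̂_MAP = 2.93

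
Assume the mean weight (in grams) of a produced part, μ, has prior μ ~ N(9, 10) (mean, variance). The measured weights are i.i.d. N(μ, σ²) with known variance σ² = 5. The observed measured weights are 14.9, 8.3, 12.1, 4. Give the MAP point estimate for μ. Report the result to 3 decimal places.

μ̂_MAP = 9.733

n = 4; x̄ = (14.9 + 8.3 + 12.1 + 4)/4 = 39.3/4 = 9.825.
For a Normal prior and Normal likelihood with known variance, the posterior is Normal; its mode equals its mean, the precision-weighted average.
Prior precision 1/σ₀² = 1/10 = 0.1; data precision n/σ² = 4/5 = 0.8.
μ̂ = (0.1·9 + 0.8·9.825) / (0.1 + 0.8) = 8.76/0.9 = 146/15 ≈ 9.733.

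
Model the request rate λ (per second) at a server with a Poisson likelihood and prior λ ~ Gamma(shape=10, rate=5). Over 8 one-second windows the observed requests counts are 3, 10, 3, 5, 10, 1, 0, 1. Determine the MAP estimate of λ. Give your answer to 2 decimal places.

λ̂_MAP = 3.23

Σxᵢ = 3+10+3+5+10+1+0+1 = 33, with n = 8.
Posterior ∝ λ^9e^(−5λ) · λ^33e^(−8λ) = λ^42e^(−13λ), i.e. Gamma(shape=43, rate=13).
The mode of a Gamma(a, b) with a ≥ 1 (shape–rate) is (a−1)/b = 42/13 ≈ 3.23.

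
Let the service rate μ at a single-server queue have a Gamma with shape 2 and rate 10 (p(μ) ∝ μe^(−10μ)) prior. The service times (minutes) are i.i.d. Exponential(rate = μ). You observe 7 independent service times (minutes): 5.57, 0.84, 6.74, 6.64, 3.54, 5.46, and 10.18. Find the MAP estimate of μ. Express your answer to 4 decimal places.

The Exponential(rate=μ) likelihood is ∝ μ^n e^(−μΣtᵢ). Here n = 7 and Σtᵢ = 5.57 + 0.84 + 6.74 + 6.64 + 3.54 + 5.46 + 10.18 = 38.97.
Posterior ∝ μe^(−10μ) · μ^7e^(−38.97μ) = μ^8e^(−48.97μ), i.e. Gamma(9, 48.97).
Mode = (a−1)/b = 8/48.97 ≈ 0.1634.

μ̂_MAP = 0.1634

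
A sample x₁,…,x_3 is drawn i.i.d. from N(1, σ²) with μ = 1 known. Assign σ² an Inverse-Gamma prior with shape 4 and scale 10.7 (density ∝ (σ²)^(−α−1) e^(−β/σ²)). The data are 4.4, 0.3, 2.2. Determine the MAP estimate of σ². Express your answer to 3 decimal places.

σ̂²_MAP = 2.684

Sum of squared deviations about the known mean: SS = (4.4−1)² + (0.3−1)² + (2.2−1)² = 13.49.
The Normal likelihood contributes (σ²)^(−n/2) exp(−SS/(2σ²)), so the posterior is Inverse-Gamma(α + n/2, β + SS/2) = Inverse-Gamma(5.5, 17.445).
The mode of Inverse-Gamma(a, b) is b/(a+1) = 17.445/6.5 ≈ 2.684.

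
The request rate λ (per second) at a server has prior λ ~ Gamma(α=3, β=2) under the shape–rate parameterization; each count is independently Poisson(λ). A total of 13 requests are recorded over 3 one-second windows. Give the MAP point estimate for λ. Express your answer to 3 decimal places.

Σxᵢ = 13, n = 3.
Posterior ∝ λ^2e^(−2λ) · λ^13e^(−3λ) = λ^15e^(−5λ), i.e. Gamma(shape=16, rate=5).
The mode of a Gamma(a, b) with a ≥ 1 (shape–rate) is (a−1)/b = 15/5 ≈ 3.000.

λ̂_MAP = 3.000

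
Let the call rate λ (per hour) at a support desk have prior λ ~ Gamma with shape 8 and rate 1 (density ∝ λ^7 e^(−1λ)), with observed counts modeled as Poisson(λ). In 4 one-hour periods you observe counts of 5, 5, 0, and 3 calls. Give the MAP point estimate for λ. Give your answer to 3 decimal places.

λ̂_MAP = 4.000

Σxᵢ = 5+5+0+3 = 13, with n = 4.
Posterior ∝ λ^7e^(−1λ) · λ^13e^(−4λ) = λ^20e^(−5λ), i.e. Gamma(shape=21, rate=5).
The mode of a Gamma(a, b) with a ≥ 1 (shape–rate) is (a−1)/b = 20/5 ≈ 4.000.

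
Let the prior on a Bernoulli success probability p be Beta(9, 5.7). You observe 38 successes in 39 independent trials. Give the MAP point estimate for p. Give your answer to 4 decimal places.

p̂_MAP = 0.8897

Prior: Beta(9, 5.7).
Data: 38 successes in 39 trials. The binomial likelihood contributes p^38(1−p)^1, so the posterior is Beta(9+38, 5.7+1) = Beta(47, 6.7).
For Beta(a, b) with a, b > 1 the mode is (a−1)/(a+b−2) = 46/51.7 ≈ 0.8897.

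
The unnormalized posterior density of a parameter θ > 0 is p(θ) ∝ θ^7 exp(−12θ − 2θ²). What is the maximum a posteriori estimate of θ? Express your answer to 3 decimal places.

ℓ'(θ) = 7/θ − 12 − 4θ. Setting this to zero and multiplying by θ: 4θ² + 12θ − 7 = 0.
θ = (−12 + √(12² + 4·4·7)) / (2·4) = (−12 + √256) / 8 = (−12 + 16)/8 = 1/2.
ℓ''(θ) = −7/θ² − 4 < 0, confirming a maximum.

θ̂_MAP = 0.500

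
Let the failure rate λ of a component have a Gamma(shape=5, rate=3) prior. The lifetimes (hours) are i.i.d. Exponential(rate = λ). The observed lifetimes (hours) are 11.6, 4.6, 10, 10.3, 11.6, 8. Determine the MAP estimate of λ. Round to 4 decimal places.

λ̂_MAP = 0.1692

The Exponential(rate=λ) likelihood is ∝ λ^n e^(−λΣtᵢ). Here n = 6 and Σtᵢ = 11.6 + 4.6 + 10 + 10.3 + 11.6 + 8 = 56.1.
Posterior ∝ λ^4e^(−3λ) · λ^6e^(−56.1λ) = λ^10e^(−59.1λ), i.e. Gamma(11, 59.1).
Mode = (a−1)/b = 10/59.1 ≈ 0.1692.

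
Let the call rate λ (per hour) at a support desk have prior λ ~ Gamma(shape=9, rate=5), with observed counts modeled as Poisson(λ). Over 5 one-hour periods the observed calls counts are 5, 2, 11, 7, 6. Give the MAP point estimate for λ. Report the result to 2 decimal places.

Σxᵢ = 5+2+11+7+6 = 31, with n = 5.
Posterior ∝ λ^8e^(−5λ) · λ^31e^(−5λ) = λ^39e^(−10λ), i.e. Gamma(shape=40, rate=10).
The mode of a Gamma(a, b) with a ≥ 1 (shape–rate) is (a−1)/b = 39/10 ≈ 3.90.

λ̂_MAP = 3.90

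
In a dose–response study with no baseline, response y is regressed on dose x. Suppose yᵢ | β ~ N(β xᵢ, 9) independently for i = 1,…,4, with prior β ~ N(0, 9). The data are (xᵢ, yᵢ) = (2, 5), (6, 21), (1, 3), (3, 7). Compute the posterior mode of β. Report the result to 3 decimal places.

β̂_MAP = 3.137

log p(β | y) = −Σ(yᵢ − βxᵢ)²/(2·9) − β²/(2·9) + const.
Setting the derivative to zero: Σxᵢ(yᵢ − βxᵢ)/9 − β/9 = 0, so β = Σxᵢyᵢ / (Σxᵢ² + σ²/τ²).
Σxᵢyᵢ = 2·5 + 6·21 + 1·3 + 3·7 = 160; Σxᵢ² = 50; σ²/τ² = 1.
β̂_MAP = 160 / (50 + 1) = 160/51 ≈ 3.137.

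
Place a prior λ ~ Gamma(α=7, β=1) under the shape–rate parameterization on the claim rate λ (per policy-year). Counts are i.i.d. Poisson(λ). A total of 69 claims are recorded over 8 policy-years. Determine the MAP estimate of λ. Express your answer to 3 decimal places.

Σxᵢ = 69, n = 8.
Posterior ∝ λ^6e^(−1λ) · λ^69e^(−8λ) = λ^75e^(−9λ), i.e. Gamma(shape=76, rate=9).
The mode of a Gamma(a, b) with a ≥ 1 (shape–rate) is (a−1)/b = 75/9 ≈ 8.333.

λ̂_MAP = 8.333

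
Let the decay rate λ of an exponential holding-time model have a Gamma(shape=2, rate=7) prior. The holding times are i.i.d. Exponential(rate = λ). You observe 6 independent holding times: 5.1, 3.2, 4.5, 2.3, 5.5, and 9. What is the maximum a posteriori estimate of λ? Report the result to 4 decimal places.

The Exponential(rate=λ) likelihood is ∝ λ^n e^(−λΣtᵢ). Here n = 6 and Σtᵢ = 5.1 + 3.2 + 4.5 + 2.3 + 5.5 + 9 = 29.6.
Posterior ∝ λe^(−7λ) · λ^6e^(−29.6λ) = λ^7e^(−36.6λ), i.e. Gamma(8, 36.6).
Mode = (a−1)/b = 7/36.6 ≈ 0.1913.

λ̂_MAP = 0.1913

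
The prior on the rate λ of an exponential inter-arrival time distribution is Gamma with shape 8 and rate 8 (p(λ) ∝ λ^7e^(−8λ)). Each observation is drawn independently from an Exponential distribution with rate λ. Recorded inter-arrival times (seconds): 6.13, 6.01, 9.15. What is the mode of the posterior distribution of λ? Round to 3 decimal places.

λ̂_MAP = 0.341

The Exponential(rate=λ) likelihood is ∝ λ^n e^(−λΣtᵢ). Here n = 3 and Σtᵢ = 6.13 + 6.01 + 9.15 = 21.29.
Posterior ∝ λ^7e^(−8λ) · λ^3e^(−21.29λ) = λ^10e^(−29.29λ), i.e. Gamma(11, 29.29).
Mode = (a−1)/b = 10/29.29 ≈ 0.341.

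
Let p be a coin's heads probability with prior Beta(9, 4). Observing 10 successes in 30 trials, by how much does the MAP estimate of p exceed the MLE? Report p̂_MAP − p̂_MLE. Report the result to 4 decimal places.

Posterior is Beta(19, 24); MAP = (19−1)/(43−2) = 18/41 ≈ 0.43902.
MLE ignores the prior: p̂_MLE = k/n = 10/30 ≈ 0.33333.
Difference = 18/41 − 10/30 = 13/123 ≈ 0.1057.

MAP − MLE = 0.1057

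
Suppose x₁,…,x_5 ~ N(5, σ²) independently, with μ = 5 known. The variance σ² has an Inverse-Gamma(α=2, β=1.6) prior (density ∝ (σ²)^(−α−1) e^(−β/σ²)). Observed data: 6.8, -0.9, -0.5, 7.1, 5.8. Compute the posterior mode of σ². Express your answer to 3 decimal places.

σ̂²_MAP = 6.959

Sum of squared deviations about the known mean: SS = (6.8−5)² + (-0.9−5)² + (-0.5−5)² + (7.1−5)² + (5.8−5)² = 73.35.
The Normal likelihood contributes (σ²)^(−n/2) exp(−SS/(2σ²)), so the posterior is Inverse-Gamma(α + n/2, β + SS/2) = Inverse-Gamma(4.5, 38.275).
The mode of Inverse-Gamma(a, b) is b/(a+1) = 38.275/5.5 ≈ 6.959.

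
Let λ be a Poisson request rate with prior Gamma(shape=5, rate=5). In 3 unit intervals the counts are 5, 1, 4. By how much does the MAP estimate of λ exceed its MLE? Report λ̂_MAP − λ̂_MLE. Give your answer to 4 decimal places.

Σxᵢ = 10. Posterior is Gamma(15, 8); MAP = (15−1)/8 = 14/8 ≈ 1.75000.
MLE = x̄ = 10/3 ≈ 3.33333.
Difference = 14/8 − 10/3 = -19/12 ≈ -1.5833.

MAP − MLE = -1.5833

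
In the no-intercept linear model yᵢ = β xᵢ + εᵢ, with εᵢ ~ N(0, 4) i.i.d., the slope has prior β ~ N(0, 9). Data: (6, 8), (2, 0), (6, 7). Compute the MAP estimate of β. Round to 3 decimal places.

log p(β | y) = −Σ(yᵢ − βxᵢ)²/(2·4) − β²/(2·9) + const.
Setting the derivative to zero: Σxᵢ(yᵢ − βxᵢ)/4 − β/9 = 0, so β = Σxᵢyᵢ / (Σxᵢ² + σ²/τ²).
Σxᵢyᵢ = 6·8 + 2·0 + 6·7 = 90; Σxᵢ² = 76; σ²/τ² = 4/9.
β̂_MAP = 90 / (76 + 4/9) = 90/(688/9) = 405/344 ≈ 1.177.

β̂_MAP = 1.177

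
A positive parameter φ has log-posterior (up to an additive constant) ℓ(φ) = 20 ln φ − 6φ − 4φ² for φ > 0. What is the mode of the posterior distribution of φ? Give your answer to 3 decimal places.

ℓ'(φ) = 20/φ − 6 − 8φ. Setting this to zero and multiplying by φ: 8φ² + 6φ − 20 = 0.
φ = (−6 + √(6² + 4·8·20)) / (2·8) = (−6 + √676) / 16 = (−6 + 26)/16 = 5/4.
ℓ''(φ) = −20/φ² − 8 < 0, confirming a maximum.

φ̂_MAP = 1.250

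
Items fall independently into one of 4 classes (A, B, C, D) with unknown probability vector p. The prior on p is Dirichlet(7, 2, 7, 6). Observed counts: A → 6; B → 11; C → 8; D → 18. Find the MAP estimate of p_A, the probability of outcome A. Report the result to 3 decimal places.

The posterior is Dirichlet(αᵢ + nᵢ) = Dirichlet(13, 13, 15, 24).
For a Dirichlet(a₁,…,a_K) with all aᵢ > 1, the mode has j-th component (aⱼ − 1)/(Σaᵢ − K).
Here Σaᵢ = 65 and K = 4, so p_A = (13 − 1)/(65 − 4) = 12/61 ≈ 0.197.

MAP estimate of p_A = 0.197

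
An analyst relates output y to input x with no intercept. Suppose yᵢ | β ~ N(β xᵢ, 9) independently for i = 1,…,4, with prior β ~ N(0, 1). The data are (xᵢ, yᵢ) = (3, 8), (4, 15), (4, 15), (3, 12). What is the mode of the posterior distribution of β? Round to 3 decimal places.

log p(β | y) = −Σ(yᵢ − βxᵢ)²/(2·9) − β²/(2·1) + const.
Setting the derivative to zero: Σxᵢ(yᵢ − βxᵢ)/9 − β/1 = 0, so β = Σxᵢyᵢ / (Σxᵢ² + σ²/τ²).
Σxᵢyᵢ = 3·8 + 4·15 + 4·15 + 3·12 = 180; Σxᵢ² = 50; σ²/τ² = 9.
β̂_MAP = 180 / (50 + 9) = 180/59 ≈ 3.051.

β̂_MAP = 3.051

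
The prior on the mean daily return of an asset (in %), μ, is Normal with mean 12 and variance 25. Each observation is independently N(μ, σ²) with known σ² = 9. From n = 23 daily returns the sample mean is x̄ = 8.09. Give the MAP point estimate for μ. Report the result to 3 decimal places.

μ̂_MAP = 8.150

n = 23, x̄ = 8.09.
For a Normal prior and Normal likelihood with known variance, the posterior is Normal; its mode equals its mean, the precision-weighted average.
Prior precision 1/σ₀² = 1/25 = 0.04; data precision n/σ² = 23/9.
μ̂ = (0.04·12 + (23/9)·8.09) / (0.04 + 23/9) = (19039/900)/(584/225) = 19039/2336 ≈ 8.150.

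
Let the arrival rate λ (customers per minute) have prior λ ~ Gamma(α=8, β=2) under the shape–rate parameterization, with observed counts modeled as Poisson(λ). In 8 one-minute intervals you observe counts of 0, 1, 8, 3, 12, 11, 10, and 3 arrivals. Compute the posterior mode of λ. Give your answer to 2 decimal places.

λ̂_MAP = 5.50

Σxᵢ = 0+1+8+3+12+11+10+3 = 48, with n = 8.
Posterior ∝ λ^7e^(−2λ) · λ^48e^(−8λ) = λ^55e^(−10λ), i.e. Gamma(shape=56, rate=10).
The mode of a Gamma(a, b) with a ≥ 1 (shape–rate) is (a−1)/b = 55/10 ≈ 5.50.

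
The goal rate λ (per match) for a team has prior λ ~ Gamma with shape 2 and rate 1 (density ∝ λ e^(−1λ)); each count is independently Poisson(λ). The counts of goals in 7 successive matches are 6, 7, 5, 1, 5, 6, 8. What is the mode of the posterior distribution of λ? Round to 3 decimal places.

λ̂_MAP = 4.875

Σxᵢ = 6+7+5+1+5+6+8 = 38, with n = 7.
Posterior ∝ λe^(−1λ) · λ^38e^(−7λ) = λ^39e^(−8λ), i.e. Gamma(shape=40, rate=8).
The mode of a Gamma(a, b) with a ≥ 1 (shape–rate) is (a−1)/b = 39/8 ≈ 4.875.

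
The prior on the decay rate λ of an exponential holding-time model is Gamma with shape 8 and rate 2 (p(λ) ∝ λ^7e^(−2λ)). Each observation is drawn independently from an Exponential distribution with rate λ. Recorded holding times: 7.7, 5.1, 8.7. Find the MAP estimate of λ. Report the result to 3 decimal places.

The Exponential(rate=λ) likelihood is ∝ λ^n e^(−λΣtᵢ). Here n = 3 and Σtᵢ = 7.7 + 5.1 + 8.7 = 21.5.
Posterior ∝ λ^7e^(−2λ) · λ^3e^(−21.5λ) = λ^10e^(−23.5λ), i.e. Gamma(11, 23.5).
Mode = (a−1)/b = 10/23.5 ≈ 0.426.

λ̂_MAP = 0.426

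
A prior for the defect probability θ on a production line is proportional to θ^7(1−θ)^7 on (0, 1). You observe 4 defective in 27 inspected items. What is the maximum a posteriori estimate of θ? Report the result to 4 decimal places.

θ̂_MAP = 0.2683

The prior density ∝ θ^7(1−θ)^7 is the kernel of Beta(8, 8).
Data: 4 successes in 27 trials. The binomial likelihood contributes θ^4(1−θ)^23, so the posterior is Beta(8+4, 8+23) = Beta(12, 31).
For Beta(a, b) with a, b > 1 the mode is (a−1)/(a+b−2) = 11/41 ≈ 0.2683.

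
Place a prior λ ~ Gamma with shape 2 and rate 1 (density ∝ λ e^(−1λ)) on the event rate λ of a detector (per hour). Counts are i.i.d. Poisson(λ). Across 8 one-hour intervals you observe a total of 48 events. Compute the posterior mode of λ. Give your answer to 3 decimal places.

Σxᵢ = 48, n = 8.
Posterior ∝ λe^(−1λ) · λ^48e^(−8λ) = λ^49e^(−9λ), i.e. Gamma(shape=50, rate=9).
The mode of a Gamma(a, b) with a ≥ 1 (shape–rate) is (a−1)/b = 49/9 ≈ 5.444.

λ̂_MAP = 5.444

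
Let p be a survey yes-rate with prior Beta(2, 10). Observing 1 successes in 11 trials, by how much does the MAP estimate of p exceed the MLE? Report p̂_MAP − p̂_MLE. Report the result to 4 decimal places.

MAP − MLE = 0.0043

Posterior is Beta(3, 20); MAP = (3−1)/(23−2) = 2/21 ≈ 0.09524.
MLE ignores the prior: p̂_MLE = k/n = 1/11 ≈ 0.09091.
Difference = 2/21 − 1/11 = 1/231 ≈ 0.0043.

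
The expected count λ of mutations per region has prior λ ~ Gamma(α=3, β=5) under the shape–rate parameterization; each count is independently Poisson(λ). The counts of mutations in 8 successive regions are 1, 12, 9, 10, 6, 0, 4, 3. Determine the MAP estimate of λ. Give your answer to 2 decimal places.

Σxᵢ = 1+12+9+10+6+0+4+3 = 45, with n = 8.
Posterior ∝ λ^2e^(−5λ) · λ^45e^(−8λ) = λ^47e^(−13λ), i.e. Gamma(shape=48, rate=13).
The mode of a Gamma(a, b) with a ≥ 1 (shape–rate) is (a−1)/b = 47/13 ≈ 3.62.

λ̂_MAP = 3.62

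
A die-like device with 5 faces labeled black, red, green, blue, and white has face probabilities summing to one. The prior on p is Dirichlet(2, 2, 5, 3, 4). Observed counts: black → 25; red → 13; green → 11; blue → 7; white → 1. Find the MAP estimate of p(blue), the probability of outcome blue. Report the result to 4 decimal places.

MAP estimate of p(blue) = 0.1324

The posterior is Dirichlet(αᵢ + nᵢ) = Dirichlet(27, 15, 16, 10, 5).
For a Dirichlet(a₁,…,a_K) with all aᵢ > 1, the mode has j-th component (aⱼ − 1)/(Σaᵢ − K).
Here Σaᵢ = 73 and K = 5, so p(blue) = (10 − 1)/(73 − 5) = 9/68 ≈ 0.1324.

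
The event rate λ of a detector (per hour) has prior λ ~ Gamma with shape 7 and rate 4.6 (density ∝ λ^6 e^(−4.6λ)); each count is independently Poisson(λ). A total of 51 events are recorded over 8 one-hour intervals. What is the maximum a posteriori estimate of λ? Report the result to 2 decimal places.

λ̂_MAP = 4.52

Σxᵢ = 51, n = 8.
Posterior ∝ λ^6e^(−4.6λ) · λ^51e^(−8λ) = λ^57e^(−12.6λ), i.e. Gamma(shape=58, rate=12.6).
The mode of a Gamma(a, b) with a ≥ 1 (shape–rate) is (a−1)/b = 57/12.6 ≈ 4.52.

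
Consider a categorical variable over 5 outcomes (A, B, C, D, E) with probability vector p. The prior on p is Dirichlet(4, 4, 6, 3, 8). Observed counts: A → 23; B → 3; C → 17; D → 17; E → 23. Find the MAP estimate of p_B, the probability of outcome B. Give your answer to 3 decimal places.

The posterior is Dirichlet(αᵢ + nᵢ) = Dirichlet(27, 7, 23, 20, 31).
For a Dirichlet(a₁,…,a_K) with all aᵢ > 1, the mode has j-th component (aⱼ − 1)/(Σaᵢ − K).
Here Σaᵢ = 108 and K = 5, so p_B = (7 − 1)/(108 − 5) = 6/103 ≈ 0.058.

MAP estimate of p_B = 0.058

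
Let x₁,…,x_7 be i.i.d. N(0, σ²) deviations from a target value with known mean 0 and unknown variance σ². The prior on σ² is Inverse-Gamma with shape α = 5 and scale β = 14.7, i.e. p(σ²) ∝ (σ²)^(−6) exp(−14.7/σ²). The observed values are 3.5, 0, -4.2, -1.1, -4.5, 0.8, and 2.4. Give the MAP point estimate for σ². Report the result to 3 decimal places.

σ̂²_MAP = 4.587

Sum of squared deviations about the known mean: SS = (3.5−0)² + (0−0)² + (-4.2−0)² + (-1.1−0)² + (-4.5−0)² + (0.8−0)² + (2.4−0)² = 57.75.
The Normal likelihood contributes (σ²)^(−n/2) exp(−SS/(2σ²)), so the posterior is Inverse-Gamma(α + n/2, β + SS/2) = Inverse-Gamma(8.5, 43.575).
The mode of Inverse-Gamma(a, b) is b/(a+1) = 43.575/9.5 ≈ 4.587.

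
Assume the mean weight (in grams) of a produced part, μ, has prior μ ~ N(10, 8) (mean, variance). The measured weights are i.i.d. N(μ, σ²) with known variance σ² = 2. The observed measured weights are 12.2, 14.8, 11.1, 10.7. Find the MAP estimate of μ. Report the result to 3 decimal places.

μ̂_MAP = 12.071

n = 4; x̄ = (12.2 + 14.8 + 11.1 + 10.7)/4 = 48.8/4 = 12.2.
For a Normal prior and Normal likelihood with known variance, the posterior is Normal; its mode equals its mean, the precision-weighted average.
Prior precision 1/σ₀² = 1/8 = 0.125; data precision n/σ² = 4/2 = 2.
μ̂ = (0.125·10 + 2·12.2) / (0.125 + 2) = 25.65/2.125 = 1026/85 ≈ 12.071.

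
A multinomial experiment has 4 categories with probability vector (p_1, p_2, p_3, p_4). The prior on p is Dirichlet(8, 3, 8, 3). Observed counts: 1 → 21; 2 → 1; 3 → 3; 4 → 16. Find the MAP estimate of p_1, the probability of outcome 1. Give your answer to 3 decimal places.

The posterior is Dirichlet(αᵢ + nᵢ) = Dirichlet(29, 4, 11, 19).
For a Dirichlet(a₁,…,a_K) with all aᵢ > 1, the mode has j-th component (aⱼ − 1)/(Σaᵢ − K).
Here Σaᵢ = 63 and K = 4, so p_1 = (29 − 1)/(63 − 4) = 28/59 ≈ 0.475.

MAP estimate: 0.475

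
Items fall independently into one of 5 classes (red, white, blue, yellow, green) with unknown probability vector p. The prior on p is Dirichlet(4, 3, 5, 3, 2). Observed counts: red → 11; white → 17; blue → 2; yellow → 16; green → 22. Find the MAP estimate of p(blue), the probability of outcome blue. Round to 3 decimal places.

The posterior is Dirichlet(αᵢ + nᵢ) = Dirichlet(15, 20, 7, 19, 24).
For a Dirichlet(a₁,…,a_K) with all aᵢ > 1, the mode has j-th component (aⱼ − 1)/(Σaᵢ − K).
Here Σaᵢ = 85 and K = 5, so p(blue) = (7 − 1)/(85 − 5) = 6/80 ≈ 0.075.

MAP estimate of p(blue) = 0.075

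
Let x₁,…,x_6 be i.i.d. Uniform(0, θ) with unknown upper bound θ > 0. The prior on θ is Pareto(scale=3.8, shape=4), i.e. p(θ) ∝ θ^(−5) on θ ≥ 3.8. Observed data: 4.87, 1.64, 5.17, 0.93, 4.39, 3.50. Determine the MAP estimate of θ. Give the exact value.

The Uniform(0, θ) likelihood is θ^(−n) for θ ≥ max(xᵢ), zero otherwise. Here max(xᵢ) = 5.17.
Posterior ∝ θ^(−5) · θ^(−6) = θ^(−11) on θ ≥ max(3.8, 5.17) = 5.17.
This density is strictly decreasing in θ, so the posterior mode lies at the lower boundary of the support.

θ̂_MAP = 5.17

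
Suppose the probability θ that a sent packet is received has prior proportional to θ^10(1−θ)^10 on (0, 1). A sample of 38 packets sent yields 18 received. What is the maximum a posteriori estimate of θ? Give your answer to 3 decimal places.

The prior density ∝ θ^10(1−θ)^10 is the kernel of Beta(11, 11).
Data: 18 successes in 38 trials. The binomial likelihood contributes θ^18(1−θ)^20, so the posterior is Beta(11+18, 11+20) = Beta(29, 31).
For Beta(a, b) with a, b > 1 the mode is (a−1)/(a+b−2) = 28/58 ≈ 0.483.

θ̂_MAP = 0.483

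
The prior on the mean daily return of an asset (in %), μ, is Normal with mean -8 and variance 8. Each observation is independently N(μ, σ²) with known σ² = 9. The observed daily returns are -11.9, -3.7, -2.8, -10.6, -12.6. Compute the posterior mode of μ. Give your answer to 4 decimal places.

n = 5; x̄ = ((-11.9) + (-3.7) + (-2.8) + (-10.6) + (-12.6))/5 = -41.6/5 = -8.32.
For a Normal prior and Normal likelihood with known variance, the posterior is Normal; its mode equals its mean, the precision-weighted average.
Prior precision 1/σ₀² = 1/8 = 0.125; data precision n/σ² = 5/9.
μ̂ = (0.125·(-8) + (5/9)·(-8.32)) / (0.125 + 5/9) = (-253/45)/(49/72) = -2024/245 ≈ -8.2612.

μ̂_MAP = -8.2612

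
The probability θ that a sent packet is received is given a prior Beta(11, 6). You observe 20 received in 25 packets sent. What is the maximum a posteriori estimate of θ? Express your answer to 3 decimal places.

Prior: Beta(11, 6).
Data: 20 successes in 25 trials. The binomial likelihood contributes θ^20(1−θ)^5, so the posterior is Beta(11+20, 6+5) = Beta(31, 11).
For Beta(a, b) with a, b > 1 the mode is (a−1)/(a+b−2) = 30/40 ≈ 0.750.

θ̂_MAP = 0.750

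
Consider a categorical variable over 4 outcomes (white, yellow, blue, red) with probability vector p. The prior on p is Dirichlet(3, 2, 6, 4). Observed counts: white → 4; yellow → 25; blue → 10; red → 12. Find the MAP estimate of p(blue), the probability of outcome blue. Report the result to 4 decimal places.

The posterior is Dirichlet(αᵢ + nᵢ) = Dirichlet(7, 27, 16, 16).
For a Dirichlet(a₁,…,a_K) with all aᵢ > 1, the mode has j-th component (aⱼ − 1)/(Σaᵢ − K).
Here Σaᵢ = 66 and K = 4, so p(blue) = (16 − 1)/(66 − 4) = 15/62 ≈ 0.2419.

MAP estimate of p(blue) = 0.2419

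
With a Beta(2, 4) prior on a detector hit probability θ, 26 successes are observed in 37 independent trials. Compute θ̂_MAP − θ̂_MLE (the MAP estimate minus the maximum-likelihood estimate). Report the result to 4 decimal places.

MAP − MLE = -0.0442

Posterior is Beta(28, 15); MAP = (28−1)/(43−2) = 27/41 ≈ 0.65854.
MLE ignores the prior: θ̂_MLE = k/n = 26/37 ≈ 0.70270.
Difference = 27/41 − 26/37 = -67/1517 ≈ -0.0442.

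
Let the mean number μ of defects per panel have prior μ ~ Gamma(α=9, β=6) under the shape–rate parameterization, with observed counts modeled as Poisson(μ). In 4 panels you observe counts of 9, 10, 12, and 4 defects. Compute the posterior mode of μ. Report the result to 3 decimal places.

μ̂_MAP = 4.300

Σxᵢ = 9+10+12+4 = 35, with n = 4.
Posterior ∝ μ^8e^(−6μ) · μ^35e^(−4μ) = μ^43e^(−10μ), i.e. Gamma(shape=44, rate=10).
The mode of a Gamma(a, b) with a ≥ 1 (shape–rate) is (a−1)/b = 43/10 ≈ 4.300.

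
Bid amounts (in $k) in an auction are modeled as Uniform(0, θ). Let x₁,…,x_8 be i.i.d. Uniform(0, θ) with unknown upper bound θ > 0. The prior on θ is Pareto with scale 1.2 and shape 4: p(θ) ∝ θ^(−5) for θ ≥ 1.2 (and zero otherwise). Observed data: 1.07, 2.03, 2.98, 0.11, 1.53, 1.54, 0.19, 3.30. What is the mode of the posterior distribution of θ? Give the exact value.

The Uniform(0, θ) likelihood is θ^(−n) for θ ≥ max(xᵢ), zero otherwise. Here max(xᵢ) = 3.30.
Posterior ∝ θ^(−5) · θ^(−8) = θ^(−13) on θ ≥ max(1.2, 3.30) = 3.30.
This density is strictly decreasing in θ, so the posterior mode lies at the lower boundary of the support.

θ̂_MAP = 3.30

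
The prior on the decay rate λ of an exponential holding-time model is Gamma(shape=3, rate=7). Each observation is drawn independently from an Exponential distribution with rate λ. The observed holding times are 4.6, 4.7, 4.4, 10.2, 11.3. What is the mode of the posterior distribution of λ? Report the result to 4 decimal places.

The Exponential(rate=λ) likelihood is ∝ λ^n e^(−λΣtᵢ). Here n = 5 and Σtᵢ = 4.6 + 4.7 + 4.4 + 10.2 + 11.3 = 35.2.
Posterior ∝ λ^2e^(−7λ) · λ^5e^(−35.2λ) = λ^7e^(−42.2λ), i.e. Gamma(8, 42.2).
Mode = (a−1)/b = 7/42.2 ≈ 0.1659.

λ̂_MAP = 0.1659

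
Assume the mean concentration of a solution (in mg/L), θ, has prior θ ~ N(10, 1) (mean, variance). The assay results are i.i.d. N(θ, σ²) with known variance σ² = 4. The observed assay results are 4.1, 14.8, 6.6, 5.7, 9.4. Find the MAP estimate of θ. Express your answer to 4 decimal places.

θ̂_MAP = 8.9556

n = 5; x̄ = (4.1 + 14.8 + 6.6 + 5.7 + 9.4)/5 = 40.6/5 = 8.12.
For a Normal prior and Normal likelihood with known variance, the posterior is Normal; its mode equals its mean, the precision-weighted average.
Prior precision 1/σ₀² = 1/1 = 1; data precision n/σ² = 5/4 = 1.25.
θ̂ = (1·10 + 1.25·8.12) / (1 + 1.25) = 20.15/2.25 = 403/45 ≈ 8.9556.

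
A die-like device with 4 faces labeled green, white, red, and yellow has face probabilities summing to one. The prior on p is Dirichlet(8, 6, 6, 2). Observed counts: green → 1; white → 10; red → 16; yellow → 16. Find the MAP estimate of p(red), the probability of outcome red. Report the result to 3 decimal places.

The posterior is Dirichlet(αᵢ + nᵢ) = Dirichlet(9, 16, 22, 18).
For a Dirichlet(a₁,…,a_K) with all aᵢ > 1, the mode has j-th component (aⱼ − 1)/(Σaᵢ − K).
Here Σaᵢ = 65 and K = 4, so p(red) = (22 − 1)/(65 − 4) = 21/61 ≈ 0.344.

MAP estimate of p(red) = 0.344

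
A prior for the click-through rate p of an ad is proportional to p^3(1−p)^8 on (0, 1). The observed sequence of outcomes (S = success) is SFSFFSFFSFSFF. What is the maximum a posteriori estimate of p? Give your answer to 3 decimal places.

The prior density ∝ p^3(1−p)^8 is the kernel of Beta(4, 9).
Data: 5 successes in 13 trials (from the sequence). The binomial likelihood contributes p^5(1−p)^8, so the posterior is Beta(4+5, 9+8) = Beta(9, 17).
For Beta(a, b) with a, b > 1 the mode is (a−1)/(a+b−2) = 8/24 ≈ 0.333.

p̂_MAP = 0.333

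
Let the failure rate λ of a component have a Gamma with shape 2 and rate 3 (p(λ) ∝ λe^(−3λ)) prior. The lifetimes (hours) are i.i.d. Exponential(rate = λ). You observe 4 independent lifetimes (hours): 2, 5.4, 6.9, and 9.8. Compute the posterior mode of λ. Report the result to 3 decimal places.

The Exponential(rate=λ) likelihood is ∝ λ^n e^(−λΣtᵢ). Here n = 4 and Σtᵢ = 2 + 5.4 + 6.9 + 9.8 = 24.1.
Posterior ∝ λe^(−3λ) · λ^4e^(−24.1λ) = λ^5e^(−27.1λ), i.e. Gamma(6, 27.1).
Mode = (a−1)/b = 5/27.1 ≈ 0.185.

λ̂_MAP = 0.185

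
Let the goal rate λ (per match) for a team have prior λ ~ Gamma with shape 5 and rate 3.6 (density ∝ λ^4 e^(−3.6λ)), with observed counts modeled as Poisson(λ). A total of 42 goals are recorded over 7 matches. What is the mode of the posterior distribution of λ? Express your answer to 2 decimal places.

Σxᵢ = 42, n = 7.
Posterior ∝ λ^4e^(−3.6λ) · λ^42e^(−7λ) = λ^46e^(−10.6λ), i.e. Gamma(shape=47, rate=10.6).
The mode of a Gamma(a, b) with a ≥ 1 (shape–rate) is (a−1)/b = 46/10.6 ≈ 4.34.

λ̂_MAP = 4.34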